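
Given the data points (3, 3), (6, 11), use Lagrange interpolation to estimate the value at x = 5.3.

Lagrange interpolation formula:
P(x) = Σ yᵢ × Lᵢ(x)
where Lᵢ(x) = Π_{j≠i} (x - xⱼ)/(xᵢ - xⱼ)

L_0(5.3) = (5.3 - 6)/(3 - 6) = 0.233333
L_1(5.3) = (5.3 - 3)/(6 - 3) = 0.766667

P(5.3) = 3×L_0(5.3) + 11×L_1(5.3)
P(5.3) = 9.133333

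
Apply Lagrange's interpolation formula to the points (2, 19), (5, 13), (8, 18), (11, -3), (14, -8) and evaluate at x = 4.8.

Lagrange interpolation formula:
P(x) = Σ yᵢ × Lᵢ(x)
where Lᵢ(x) = Π_{j≠i} (x - xⱼ)/(xᵢ - xⱼ)

L_0(4.8) = (4.8 - 5)/(2 - 5) × (4.8 - 8)/(2 - 8) × (4.8 - 11)/(2 - 11) × (4.8 - 14)/(2 - 14) = 0.018779
L_1(4.8) = (4.8 - 2)/(5 - 2) × (4.8 - 8)/(5 - 8) × (4.8 - 11)/(5 - 11) × (4.8 - 14)/(5 - 14) = 1.051602
L_2(4.8) = (4.8 - 2)/(8 - 2) × (4.8 - 5)/(8 - 5) × (4.8 - 11)/(8 - 11) × (4.8 - 14)/(8 - 14) = -0.098588
L_3(4.8) = (4.8 - 2)/(11 - 2) × (4.8 - 5)/(11 - 5) × (4.8 - 8)/(11 - 8) × (4.8 - 14)/(11 - 14) = 0.033923
L_4(4.8) = (4.8 - 2)/(14 - 2) × (4.8 - 5)/(14 - 5) × (4.8 - 8)/(14 - 8) × (4.8 - 11)/(14 - 11) = -0.005715

P(4.8) = 19×L_0(4.8) + 13×L_1(4.8) + 18×L_2(4.8) + (-3)×L_3(4.8) + (-8)×L_4(4.8)
P(4.8) = 12.196991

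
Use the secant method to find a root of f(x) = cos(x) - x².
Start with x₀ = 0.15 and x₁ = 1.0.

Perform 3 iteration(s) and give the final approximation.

f(x) = cos(x) - x²
x₀ = 0.15, x₁ = 1.0

Secant formula: x_{n+1} = x_n - f(x_n)(x_n - x_{n-1})/(f(x_n) - f(x_{n-1}))

Iteration 1:
  f(0.150000) = 0.966271
  f(1.000000) = -0.459698
  x_2 = 1.000000 - (-0.459698)×(1.000000 - 0.150000)/(-0.459698 - 0.966271)
       = 0.725981
Iteration 2:
  f(1.000000) = -0.459698
  f(0.725981) = 0.220801
  x_3 = 0.725981 - 0.220801×(0.725981 - 1.000000)/(0.220801 - (-0.459698))
       = 0.814892
Iteration 3:
  f(0.725981) = 0.220801
  f(0.814892) = 0.021899
  x_4 = 0.814892 - 0.021899×(0.814892 - 0.725981)/(0.021899 - 0.220801)
       = 0.824681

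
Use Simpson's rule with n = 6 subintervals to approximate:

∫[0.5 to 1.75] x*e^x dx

f(x) = x*e^x
a = 0.5, b = 1.75, n = 6
h = (b - a)/n = 0.208333

Simpson's rule: (h/3)[f(x₀) + 4f(x₁) + 2f(x₂) + ... + f(xₙ)]

x_0 = 0.5000, f(x_0) = 0.824361, coefficient = 1
x_1 = 0.7083, f(x_1) = 1.438345, coefficient = 4
x_2 = 0.9167, f(x_2) = 2.292528, coefficient = 2
x_3 = 1.1250, f(x_3) = 3.465244, coefficient = 4
x_4 = 1.3333, f(x_4) = 5.058224, coefficient = 2
x_5 = 1.5417, f(x_5) = 7.203239, coefficient = 4
x_6 = 1.7500, f(x_6) = 10.070555, coefficient = 1

I ≈ (0.208333/3) × 74.023729 = 5.140537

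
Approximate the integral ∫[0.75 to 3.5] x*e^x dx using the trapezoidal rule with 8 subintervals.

f(x) = x*e^x
a = 0.75, b = 3.5, n = 8
h = (b - a)/n = 0.343750

Trapezoidal rule: (h/2)[f(x₀) + 2f(x₁) + 2f(x₂) + ... + f(xₙ)]

x_0 = 0.7500, f(x_0) = 1.587750, coefficient = 1
x_1 = 1.0938, f(x_1) = 3.265334, coefficient = 2
x_2 = 1.4375, f(x_2) = 6.052101, coefficient = 2
x_3 = 1.7812, f(x_3) = 10.575768, coefficient = 2
x_4 = 2.1250, f(x_4) = 17.792407, coefficient = 2
x_5 = 2.4688, f(x_5) = 29.150205, coefficient = 2
x_6 = 2.8125, f(x_6) = 46.832330, coefficient = 2
x_7 = 3.1562, f(x_7) = 74.116236, coefficient = 2
x_8 = 3.5000, f(x_8) = 115.904082, coefficient = 1

I ≈ (0.343750/2) × 493.060594 = 84.744790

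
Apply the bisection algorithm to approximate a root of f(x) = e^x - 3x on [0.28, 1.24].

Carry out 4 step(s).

f(x) = e^x - 3x
Initial interval: [0.28, 1.24]

Iteration 1:
  c_1 = (0.280000 + 1.240000)/2 = 0.760000
  f(c_1) = f(0.760000) = -0.141724
  f(a) × f(c) < 0, new interval: [0.280000, 0.760000]
Iteration 2:
  c_2 = (0.280000 + 0.760000)/2 = 0.520000
  f(c_2) = f(0.520000) = 0.122028
  f(a) × f(c) ≥ 0, new interval: [0.520000, 0.760000]
Iteration 3:
  c_3 = (0.520000 + 0.760000)/2 = 0.640000
  f(c_3) = f(0.640000) = -0.023519
  f(a) × f(c) < 0, new interval: [0.520000, 0.640000]
Iteration 4:
  c_4 = (0.520000 + 0.640000)/2 = 0.580000
  f(c_4) = f(0.580000) = 0.046038
  f(a) × f(c) ≥ 0, new interval: [0.580000, 0.640000]

After 4 iteration(s), the approximation is c_4 = 0.580000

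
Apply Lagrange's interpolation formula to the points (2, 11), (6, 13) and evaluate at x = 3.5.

Lagrange interpolation formula:
P(x) = Σ yᵢ × Lᵢ(x)
where Lᵢ(x) = Π_{j≠i} (x - xⱼ)/(xᵢ - xⱼ)

L_0(3.5) = (3.5 - 6)/(2 - 6) = 0.625000
L_1(3.5) = (3.5 - 2)/(6 - 2) = 0.375000

P(3.5) = 11×L_0(3.5) + 13×L_1(3.5)
P(3.5) = 11.750000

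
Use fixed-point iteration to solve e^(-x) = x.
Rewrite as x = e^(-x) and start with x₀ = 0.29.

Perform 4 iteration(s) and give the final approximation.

Equation: e^(-x) = x
Fixed-point form: x = e^(-x)
x₀ = 0.29

x_1 = g(0.290000) = 0.748264
x_2 = g(0.748264) = 0.473187
x_3 = g(0.473187) = 0.623013
x_4 = g(0.623013) = 0.536326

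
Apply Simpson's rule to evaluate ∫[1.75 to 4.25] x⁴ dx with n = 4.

f(x) = x⁴
a = 1.75, b = 4.25, n = 4
h = (b - a)/n = 0.625000

Simpson's rule: (h/3)[f(x₀) + 4f(x₁) + 2f(x₂) + ... + f(xₙ)]

x_0 = 1.7500, f(x_0) = 9.378906, coefficient = 1
x_1 = 2.3750, f(x_1) = 31.816650, coefficient = 4
x_2 = 3.0000, f(x_2) = 81.000000, coefficient = 2
x_3 = 3.6250, f(x_3) = 172.676025, coefficient = 4
x_4 = 4.2500, f(x_4) = 326.253906, coefficient = 1

I ≈ (0.625000/3) × 1315.603516 = 274.084066
Exact value: 274.033203
Error: 0.050863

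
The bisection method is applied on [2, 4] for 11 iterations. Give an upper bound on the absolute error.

Bisection error bound: |error| ≤ (b-a)/2^n
|error| ≤ (4 - 2)/2^11 = 2/2^11
|error| ≤ 0.0009765625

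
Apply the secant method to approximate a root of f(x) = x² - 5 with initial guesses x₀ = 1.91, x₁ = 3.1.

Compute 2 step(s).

f(x) = x² - 5
x₀ = 1.91, x₁ = 3.1

Secant formula: x_{n+1} = x_n - f(x_n)(x_n - x_{n-1})/(f(x_n) - f(x_{n-1}))

Iteration 1:
  f(1.910000) = -1.351900
  f(3.100000) = 4.610000
  x_2 = 3.100000 - 4.610000×(3.100000 - 1.910000)/(4.610000 - (-1.351900))
       = 2.179840
Iteration 2:
  f(3.100000) = 4.610000
  f(2.179840) = -0.248296
  x_3 = 2.179840 - (-0.248296)×(2.179840 - 3.100000)/(-0.248296 - 4.610000)
       = 2.226868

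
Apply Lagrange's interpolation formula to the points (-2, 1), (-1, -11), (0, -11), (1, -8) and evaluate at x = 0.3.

Lagrange interpolation formula:
P(x) = Σ yᵢ × Lᵢ(x)
where Lᵢ(x) = Π_{j≠i} (x - xⱼ)/(xᵢ - xⱼ)

L_0(0.3) = (0.3 - (-1))/(-2 - (-1)) × (0.3 - 0)/(-2 - 0) × (0.3 - 1)/(-2 - 1) = 0.045500
L_1(0.3) = (0.3 - (-2))/(-1 - (-2)) × (0.3 - 0)/(-1 - 0) × (0.3 - 1)/(-1 - 1) = -0.241500
L_2(0.3) = (0.3 - (-2))/(0 - (-2)) × (0.3 - (-1))/(0 - (-1)) × (0.3 - 1)/(0 - 1) = 1.046500
L_3(0.3) = (0.3 - (-2))/(1 - (-2)) × (0.3 - (-1))/(1 - (-1)) × (0.3 - 0)/(1 - 0) = 0.149500

P(0.3) = 1×L_0(0.3) + (-11)×L_1(0.3) + (-11)×L_2(0.3) + (-8)×L_3(0.3)
P(0.3) = -10.005500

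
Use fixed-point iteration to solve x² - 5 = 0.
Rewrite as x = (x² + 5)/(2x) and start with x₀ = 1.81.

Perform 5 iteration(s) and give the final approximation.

Equation: x² - 5 = 0
Fixed-point form: x = (x² + 5)/(2x)
x₀ = 1.81

x_1 = g(1.810000) = 2.286215
x_2 = g(2.286215) = 2.236618
x_3 = g(2.236618) = 2.236068
x_4 = g(2.236068) = 2.236068
x_5 = g(2.236068) = 2.236068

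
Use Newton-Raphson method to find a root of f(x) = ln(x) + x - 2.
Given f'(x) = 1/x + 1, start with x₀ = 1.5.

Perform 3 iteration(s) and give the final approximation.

f(x) = ln(x) + x - 2
f'(x) = 1/x + 1
x₀ = 1.5

Newton-Raphson formula: x_{n+1} = x_n - f(x_n)/f'(x_n)

Iteration 1:
  f(1.500000) = -0.094535
  f'(1.500000) = 1.666667
  x_1 = 1.500000 - (-0.094535)/1.666667 = 1.556721
Iteration 2:
  f(1.556721) = -0.000697
  f'(1.556721) = 1.642376
  x_2 = 1.556721 - (-0.000697)/1.642376 = 1.557146
Iteration 3:
  f(1.557146) = 0.000000
  f'(1.557146) = 1.642201
  x_3 = 1.557146 - 0.000000/1.642201 = 1.557146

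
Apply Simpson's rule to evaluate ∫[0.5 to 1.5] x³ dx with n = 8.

f(x) = x³
a = 0.5, b = 1.5, n = 8
h = (b - a)/n = 0.125000

Simpson's rule: (h/3)[f(x₀) + 4f(x₁) + 2f(x₂) + ... + f(xₙ)]

x_0 = 0.5000, f(x_0) = 0.125000, coefficient = 1
x_1 = 0.6250, f(x_1) = 0.244141, coefficient = 4
x_2 = 0.7500, f(x_2) = 0.421875, coefficient = 2
x_3 = 0.8750, f(x_3) = 0.669922, coefficient = 4
x_4 = 1.0000, f(x_4) = 1.000000, coefficient = 2
x_5 = 1.1250, f(x_5) = 1.423828, coefficient = 4
x_6 = 1.2500, f(x_6) = 1.953125, coefficient = 2
x_7 = 1.3750, f(x_7) = 2.599609, coefficient = 4
x_8 = 1.5000, f(x_8) = 3.375000, coefficient = 1

I ≈ (0.125000/3) × 30.000000 = 1.250000
Exact value: 1.250000
Error: 0.000000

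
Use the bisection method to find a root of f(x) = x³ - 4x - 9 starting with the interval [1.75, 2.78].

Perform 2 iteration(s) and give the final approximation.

f(x) = x³ - 4x - 9
Initial interval: [1.75, 2.78]

Iteration 1:
  c_1 = (1.750000 + 2.780000)/2 = 2.265000
  f(c_1) = f(2.265000) = -6.440040
  f(a) × f(c) ≥ 0, new interval: [2.265000, 2.780000]
Iteration 2:
  c_2 = (2.265000 + 2.780000)/2 = 2.522500
  f(c_2) = f(2.522500) = -3.039317
  f(a) × f(c) ≥ 0, new interval: [2.522500, 2.780000]

After 2 iteration(s), the approximation is c_2 = 2.522500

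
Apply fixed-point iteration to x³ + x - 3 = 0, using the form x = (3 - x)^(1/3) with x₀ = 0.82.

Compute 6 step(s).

Equation: x³ + x - 3 = 0
Fixed-point form: x = (3 - x)^(1/3)
x₀ = 0.82

x_1 = g(0.820000) = 1.296638
x_2 = g(1.296638) = 1.194269
x_3 = g(1.194269) = 1.217730
x_4 = g(1.217730) = 1.212433
x_5 = g(1.212433) = 1.213633
x_6 = g(1.213633) = 1.213362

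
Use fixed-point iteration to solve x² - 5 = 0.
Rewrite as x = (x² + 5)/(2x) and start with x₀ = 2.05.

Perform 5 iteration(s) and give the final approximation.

Equation: x² - 5 = 0
Fixed-point form: x = (x² + 5)/(2x)
x₀ = 2.05

x_1 = g(2.050000) = 2.244512
x_2 = g(2.244512) = 2.236084
x_3 = g(2.236084) = 2.236068
x_4 = g(2.236068) = 2.236068
x_5 = g(2.236068) = 2.236068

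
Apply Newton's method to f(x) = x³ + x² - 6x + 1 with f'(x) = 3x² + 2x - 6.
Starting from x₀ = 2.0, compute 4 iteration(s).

f(x) = x³ + x² - 6x + 1
f'(x) = 3x² + 2x - 6
x₀ = 2.0

Newton-Raphson formula: x_{n+1} = x_n - f(x_n)/f'(x_n)

Iteration 1:
  f(2.000000) = 1.000000
  f'(2.000000) = 10.000000
  x_1 = 2.000000 - 1.000000/10.000000 = 1.900000
Iteration 2:
  f(1.900000) = 0.069000
  f'(1.900000) = 8.630000
  x_2 = 1.900000 - 0.069000/8.630000 = 1.892005
Iteration 3:
  f(1.892005) = 0.000428
  f'(1.892005) = 8.523054
  x_3 = 1.892005 - 0.000428/8.523054 = 1.891954
Iteration 4:
  f(1.891954) = 0.000000
  f'(1.891954) = 8.522384
  x_4 = 1.891954 - 0.000000/8.522384 = 1.891954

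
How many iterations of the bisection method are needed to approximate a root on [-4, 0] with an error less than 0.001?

We need (b-a)/2^n ≤ 0.001
(0 - (-4))/2^n ≤ 0.001
4/2^n ≤ 0.001
2^n ≥ 4000
n ≥ log₂(4000) = 11.97
n ≥ 12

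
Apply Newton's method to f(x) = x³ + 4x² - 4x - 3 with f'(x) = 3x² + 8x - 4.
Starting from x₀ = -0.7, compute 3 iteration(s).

f(x) = x³ + 4x² - 4x - 3
f'(x) = 3x² + 8x - 4
x₀ = -0.7

Newton-Raphson formula: x_{n+1} = x_n - f(x_n)/f'(x_n)

Iteration 1:
  f(-0.700000) = 1.417000
  f'(-0.700000) = -8.130000
  x_1 = -0.700000 - 1.417000/(-8.130000) = -0.525707
Iteration 2:
  f(-0.525707) = 0.063013
  f'(-0.525707) = -7.376554
  x_2 = -0.525707 - 0.063013/(-7.376554) = -0.517165
Iteration 3:
  f(-0.517165) = 0.000177
  f'(-0.517165) = -7.334941
  x_3 = -0.517165 - 0.000177/(-7.334941) = -0.517141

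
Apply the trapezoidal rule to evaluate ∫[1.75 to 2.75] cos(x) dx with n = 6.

f(x) = cos(x)
a = 1.75, b = 2.75, n = 6
h = (b - a)/n = 0.166667

Trapezoidal rule: (h/2)[f(x₀) + 2f(x₁) + 2f(x₂) + ... + f(xₙ)]

x_0 = 1.7500, f(x_0) = -0.178246, coefficient = 1
x_1 = 1.9167, f(x_1) = -0.339016, coefficient = 2
x_2 = 2.0833, f(x_2) = -0.490390, coefficient = 2
x_3 = 2.2500, f(x_3) = -0.628174, coefficient = 2
x_4 = 2.4167, f(x_4) = -0.748549, coefficient = 2
x_5 = 2.5833, f(x_5) = -0.848178, coefficient = 2
x_6 = 2.7500, f(x_6) = -0.924302, coefficient = 1

I ≈ (0.166667/2) × -7.211160 = -0.600930
Exact value: -0.602325
Error: 0.001395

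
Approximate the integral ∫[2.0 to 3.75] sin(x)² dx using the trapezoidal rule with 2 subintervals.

f(x) = sin(x)²
a = 2.0, b = 3.75, n = 2
h = (b - a)/n = 0.875000

Trapezoidal rule: (h/2)[f(x₀) + 2f(x₁) + 2f(x₂) + ... + f(xₙ)]

x_0 = 2.0000, f(x_0) = 0.826822, coefficient = 1
x_1 = 2.8750, f(x_1) = 0.069404, coefficient = 2
x_2 = 3.7500, f(x_2) = 0.326682, coefficient = 1

I ≈ (0.875000/2) × 1.292312 = 0.565386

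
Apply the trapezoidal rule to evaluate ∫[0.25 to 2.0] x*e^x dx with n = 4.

f(x) = x*e^x
a = 0.25, b = 2.0, n = 4
h = (b - a)/n = 0.437500

Trapezoidal rule: (h/2)[f(x₀) + 2f(x₁) + 2f(x₂) + ... + f(xₙ)]

x_0 = 0.2500, f(x_0) = 0.321006, coefficient = 1
x_1 = 0.6875, f(x_1) = 1.367257, coefficient = 2
x_2 = 1.1250, f(x_2) = 3.465244, coefficient = 2
x_3 = 1.5625, f(x_3) = 7.454271, coefficient = 2
x_4 = 2.0000, f(x_4) = 14.778112, coefficient = 1

I ≈ (0.437500/2) × 39.672662 = 8.678395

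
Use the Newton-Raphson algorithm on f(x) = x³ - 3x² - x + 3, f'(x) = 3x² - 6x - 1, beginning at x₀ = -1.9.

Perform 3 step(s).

f(x) = x³ - 3x² - x + 3
f'(x) = 3x² - 6x - 1
x₀ = -1.9

Newton-Raphson formula: x_{n+1} = x_n - f(x_n)/f'(x_n)

Iteration 1:
  f(-1.900000) = -12.789000
  f'(-1.900000) = 21.230000
  x_1 = -1.900000 - (-12.789000)/21.230000 = -1.297598
Iteration 2:
  f(-1.297598) = -2.938525
  f'(-1.297598) = 11.836866
  x_2 = -1.297598 - (-2.938525)/11.836866 = -1.049346
Iteration 3:
  f(-1.049346) = -0.409497
  f'(-1.049346) = 8.599455
  x_3 = -1.049346 - (-0.409497)/8.599455 = -1.001727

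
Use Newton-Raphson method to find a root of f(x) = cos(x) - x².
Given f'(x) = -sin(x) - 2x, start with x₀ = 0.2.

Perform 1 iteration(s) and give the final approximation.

f(x) = cos(x) - x²
f'(x) = -sin(x) - 2x
x₀ = 0.2

Newton-Raphson formula: x_{n+1} = x_n - f(x_n)/f'(x_n)

Iteration 1:
  f(0.200000) = 0.940067
  f'(0.200000) = -0.598669
  x_1 = 0.200000 - 0.940067/(-0.598669) = 1.770260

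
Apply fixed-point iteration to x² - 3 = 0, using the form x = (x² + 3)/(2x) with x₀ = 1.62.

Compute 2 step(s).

Equation: x² - 3 = 0
Fixed-point form: x = (x² + 3)/(2x)
x₀ = 1.62

x_1 = g(1.620000) = 1.735926
x_2 = g(1.735926) = 1.732055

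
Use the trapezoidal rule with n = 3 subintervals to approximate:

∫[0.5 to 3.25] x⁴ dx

f(x) = x⁴
a = 0.5, b = 3.25, n = 3
h = (b - a)/n = 0.916667

Trapezoidal rule: (h/2)[f(x₀) + 2f(x₁) + 2f(x₂) + ... + f(xₙ)]

x_0 = 0.5000, f(x_0) = 0.062500, coefficient = 1
x_1 = 1.4167, f(x_1) = 4.027826, coefficient = 2
x_2 = 2.3333, f(x_2) = 29.641975, coefficient = 2
x_3 = 3.2500, f(x_3) = 111.566406, coefficient = 1

I ≈ (0.916667/2) × 178.968509 = 82.027233
Exact value: 72.511914
Error: 9.515319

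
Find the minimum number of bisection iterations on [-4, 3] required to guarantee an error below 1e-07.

We need (b-a)/2^n ≤ 1e-07
(3 - (-4))/2^n ≤ 1e-07
7/2^n ≤ 1e-07
2^n ≥ 70000000
n ≥ log₂(70000000) = 26.06
n ≥ 27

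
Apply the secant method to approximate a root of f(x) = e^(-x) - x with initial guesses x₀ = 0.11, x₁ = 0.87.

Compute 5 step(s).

f(x) = e^(-x) - x
x₀ = 0.11, x₁ = 0.87

Secant formula: x_{n+1} = x_n - f(x_n)(x_n - x_{n-1})/(f(x_n) - f(x_{n-1}))

Iteration 1:
  f(0.110000) = 0.785834
  f(0.870000) = -0.451048
  x_2 = 0.870000 - (-0.451048)×(0.870000 - 0.110000)/(-0.451048 - 0.785834)
       = 0.592854
Iteration 2:
  f(0.870000) = -0.451048
  f(0.592854) = -0.040107
  x_3 = 0.592854 - (-0.040107)×(0.592854 - 0.870000)/(-0.040107 - (-0.451048))
       = 0.565806
Iteration 3:
  f(0.592854) = -0.040107
  f(0.565806) = 0.002097
  x_4 = 0.565806 - 0.002097×(0.565806 - 0.592854)/(0.002097 - (-0.040107))
       = 0.567149
Iteration 4:
  f(0.565806) = 0.002097
  f(0.567149) = -0.000010
  x_5 = 0.567149 - (-0.000010)×(0.567149 - 0.565806)/(-0.000010 - 0.002097)
       = 0.567143
Iteration 5:
  f(0.567149) = -0.000010
  f(0.567143) = 0.000000
  x_6 = 0.567143 - 0.000000×(0.567143 - 0.567149)/(0.000000 - (-0.000010))
       = 0.567143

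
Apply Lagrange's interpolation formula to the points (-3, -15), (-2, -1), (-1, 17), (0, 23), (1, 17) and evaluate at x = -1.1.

Lagrange interpolation formula:
P(x) = Σ yᵢ × Lᵢ(x)
where Lᵢ(x) = Π_{j≠i} (x - xⱼ)/(xᵢ - xⱼ)

L_0(-1.1) = (-1.1 - (-2))/(-3 - (-2)) × (-1.1 - (-1))/(-3 - (-1)) × (-1.1 - 0)/(-3 - 0) × (-1.1 - 1)/(-3 - 1) = -0.008663
L_1(-1.1) = (-1.1 - (-3))/(-2 - (-3)) × (-1.1 - (-1))/(-2 - (-1)) × (-1.1 - 0)/(-2 - 0) × (-1.1 - 1)/(-2 - 1) = 0.073150
L_2(-1.1) = (-1.1 - (-3))/(-1 - (-3)) × (-1.1 - (-2))/(-1 - (-2)) × (-1.1 - 0)/(-1 - 0) × (-1.1 - 1)/(-1 - 1) = 0.987525
L_3(-1.1) = (-1.1 - (-3))/(0 - (-3)) × (-1.1 - (-2))/(0 - (-2)) × (-1.1 - (-1))/(0 - (-1)) × (-1.1 - 1)/(0 - 1) = -0.059850
L_4(-1.1) = (-1.1 - (-3))/(1 - (-3)) × (-1.1 - (-2))/(1 - (-2)) × (-1.1 - (-1))/(1 - (-1)) × (-1.1 - 0)/(1 - 0) = 0.007838

P(-1.1) = (-15)×L_0(-1.1) + (-1)×L_1(-1.1) + 17×L_2(-1.1) + 23×L_3(-1.1) + 17×L_4(-1.1)
P(-1.1) = 15.601400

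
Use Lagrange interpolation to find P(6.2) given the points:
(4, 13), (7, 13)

Lagrange interpolation formula:
P(x) = Σ yᵢ × Lᵢ(x)
where Lᵢ(x) = Π_{j≠i} (x - xⱼ)/(xᵢ - xⱼ)

L_0(6.2) = (6.2 - 7)/(4 - 7) = 0.266667
L_1(6.2) = (6.2 - 4)/(7 - 4) = 0.733333

P(6.2) = 13×L_0(6.2) + 13×L_1(6.2)
P(6.2) = 13.000000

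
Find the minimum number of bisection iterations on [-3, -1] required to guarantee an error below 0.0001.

We need (b-a)/2^n ≤ 0.0001
(-1 - (-3))/2^n ≤ 0.0001
2/2^n ≤ 0.0001
2^n ≥ 20000
n ≥ log₂(20000) = 14.29
n ≥ 15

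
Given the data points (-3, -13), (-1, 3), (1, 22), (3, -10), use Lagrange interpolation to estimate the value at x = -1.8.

Lagrange interpolation formula:
P(x) = Σ yᵢ × Lᵢ(x)
where Lᵢ(x) = Π_{j≠i} (x - xⱼ)/(xᵢ - xⱼ)

L_0(-1.8) = (-1.8 - (-1))/(-3 - (-1)) × (-1.8 - 1)/(-3 - 1) × (-1.8 - 3)/(-3 - 3) = 0.224000
L_1(-1.8) = (-1.8 - (-3))/(-1 - (-3)) × (-1.8 - 1)/(-1 - 1) × (-1.8 - 3)/(-1 - 3) = 1.008000
L_2(-1.8) = (-1.8 - (-3))/(1 - (-3)) × (-1.8 - (-1))/(1 - (-1)) × (-1.8 - 3)/(1 - 3) = -0.288000
L_3(-1.8) = (-1.8 - (-3))/(3 - (-3)) × (-1.8 - (-1))/(3 - (-1)) × (-1.8 - 1)/(3 - 1) = 0.056000

P(-1.8) = (-13)×L_0(-1.8) + 3×L_1(-1.8) + 22×L_2(-1.8) + (-10)×L_3(-1.8)
P(-1.8) = -6.784000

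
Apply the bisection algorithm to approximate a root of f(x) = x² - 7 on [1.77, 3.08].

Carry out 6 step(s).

f(x) = x² - 7
Initial interval: [1.77, 3.08]

Iteration 1:
  c_1 = (1.770000 + 3.080000)/2 = 2.425000
  f(c_1) = f(2.425000) = -1.119375
  f(a) × f(c) ≥ 0, new interval: [2.425000, 3.080000]
Iteration 2:
  c_2 = (2.425000 + 3.080000)/2 = 2.752500
  f(c_2) = f(2.752500) = 0.576256
  f(a) × f(c) < 0, new interval: [2.425000, 2.752500]
Iteration 3:
  c_3 = (2.425000 + 2.752500)/2 = 2.588750
  f(c_3) = f(2.588750) = -0.298373
  f(a) × f(c) ≥ 0, new interval: [2.588750, 2.752500]
Iteration 4:
  c_4 = (2.588750 + 2.752500)/2 = 2.670625
  f(c_4) = f(2.670625) = 0.132238
  f(a) × f(c) < 0, new interval: [2.588750, 2.670625]
Iteration 5:
  c_5 = (2.588750 + 2.670625)/2 = 2.629688
  f(c_5) = f(2.629688) = -0.084744
  f(a) × f(c) ≥ 0, new interval: [2.629688, 2.670625]
Iteration 6:
  c_6 = (2.629688 + 2.670625)/2 = 2.650156
  f(c_6) = f(2.650156) = 0.023328
  f(a) × f(c) < 0, new interval: [2.629688, 2.650156]

After 6 iteration(s), the approximation is c_6 = 2.650156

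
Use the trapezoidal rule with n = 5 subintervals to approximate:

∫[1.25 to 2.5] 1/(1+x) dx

f(x) = 1/(1+x)
a = 1.25, b = 2.5, n = 5
h = (b - a)/n = 0.250000

Trapezoidal rule: (h/2)[f(x₀) + 2f(x₁) + 2f(x₂) + ... + f(xₙ)]

x_0 = 1.2500, f(x_0) = 0.444444, coefficient = 1
x_1 = 1.5000, f(x_1) = 0.400000, coefficient = 2
x_2 = 1.7500, f(x_2) = 0.363636, coefficient = 2
x_3 = 2.0000, f(x_3) = 0.333333, coefficient = 2
x_4 = 2.2500, f(x_4) = 0.307692, coefficient = 2
x_5 = 2.5000, f(x_5) = 0.285714, coefficient = 1

I ≈ (0.250000/2) × 3.539483 = 0.442435
Exact value: 0.441833
Error: 0.000603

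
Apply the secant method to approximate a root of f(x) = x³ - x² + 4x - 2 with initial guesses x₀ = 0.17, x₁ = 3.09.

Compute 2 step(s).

f(x) = x³ - x² + 4x - 2
x₀ = 0.17, x₁ = 3.09

Secant formula: x_{n+1} = x_n - f(x_n)(x_n - x_{n-1})/(f(x_n) - f(x_{n-1}))

Iteration 1:
  f(0.170000) = -1.343987
  f(3.090000) = 30.315529
  x_2 = 3.090000 - 30.315529×(3.090000 - 0.170000)/(30.315529 - (-1.343987))
       = 0.293958
Iteration 2:
  f(3.090000) = 30.315529
  f(0.293958) = -0.885179
  x_3 = 0.293958 - (-0.885179)×(0.293958 - 3.090000)/(-0.885179 - 30.315529)
       = 0.373283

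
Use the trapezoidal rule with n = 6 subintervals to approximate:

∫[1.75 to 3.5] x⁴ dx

f(x) = x⁴
a = 1.75, b = 3.5, n = 6
h = (b - a)/n = 0.291667

Trapezoidal rule: (h/2)[f(x₀) + 2f(x₁) + 2f(x₂) + ... + f(xₙ)]

x_0 = 1.7500, f(x_0) = 9.378906, coefficient = 1
x_1 = 2.0417, f(x_1) = 17.375582, coefficient = 2
x_2 = 2.3333, f(x_2) = 29.641975, coefficient = 2
x_3 = 2.6250, f(x_3) = 47.480713, coefficient = 2
x_4 = 2.9167, f(x_4) = 72.368104, coefficient = 2
x_5 = 3.2083, f(x_5) = 105.954141, coefficient = 2
x_6 = 3.5000, f(x_6) = 150.062500, coefficient = 1

I ≈ (0.291667/2) × 705.082435 = 102.824522
Exact value: 101.761133
Error: 1.063389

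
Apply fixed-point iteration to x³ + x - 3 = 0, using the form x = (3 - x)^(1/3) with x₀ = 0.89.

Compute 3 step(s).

Equation: x³ + x - 3 = 0
Fixed-point form: x = (3 - x)^(1/3)
x₀ = 0.89

x_1 = g(0.890000) = 1.282609
x_2 = g(1.282609) = 1.197539
x_3 = g(1.197539) = 1.216994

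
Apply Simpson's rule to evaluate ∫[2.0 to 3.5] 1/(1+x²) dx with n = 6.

f(x) = 1/(1+x²)
a = 2.0, b = 3.5, n = 6
h = (b - a)/n = 0.250000

Simpson's rule: (h/3)[f(x₀) + 4f(x₁) + 2f(x₂) + ... + f(xₙ)]

x_0 = 2.0000, f(x_0) = 0.200000, coefficient = 1
x_1 = 2.2500, f(x_1) = 0.164948, coefficient = 4
x_2 = 2.5000, f(x_2) = 0.137931, coefficient = 2
x_3 = 2.7500, f(x_3) = 0.116788, coefficient = 4
x_4 = 3.0000, f(x_4) = 0.100000, coefficient = 2
x_5 = 3.2500, f(x_5) = 0.086486, coefficient = 4
x_6 = 3.5000, f(x_6) = 0.075472, coefficient = 1

I ≈ (0.250000/3) × 2.224227 = 0.185352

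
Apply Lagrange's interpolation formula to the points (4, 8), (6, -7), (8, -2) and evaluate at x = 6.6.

Lagrange interpolation formula:
P(x) = Σ yᵢ × Lᵢ(x)
where Lᵢ(x) = Π_{j≠i} (x - xⱼ)/(xᵢ - xⱼ)

L_0(6.6) = (6.6 - 6)/(4 - 6) × (6.6 - 8)/(4 - 8) = -0.105000
L_1(6.6) = (6.6 - 4)/(6 - 4) × (6.6 - 8)/(6 - 8) = 0.910000
L_2(6.6) = (6.6 - 4)/(8 - 4) × (6.6 - 6)/(8 - 6) = 0.195000

P(6.6) = 8×L_0(6.6) + (-7)×L_1(6.6) + (-2)×L_2(6.6)
P(6.6) = -7.600000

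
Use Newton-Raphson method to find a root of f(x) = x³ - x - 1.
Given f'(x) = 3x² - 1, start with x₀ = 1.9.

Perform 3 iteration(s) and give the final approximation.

f(x) = x³ - x - 1
f'(x) = 3x² - 1
x₀ = 1.9

Newton-Raphson formula: x_{n+1} = x_n - f(x_n)/f'(x_n)

Iteration 1:
  f(1.900000) = 3.959000
  f'(1.900000) = 9.830000
  x_1 = 1.900000 - 3.959000/9.830000 = 1.497253
Iteration 2:
  f(1.497253) = 0.859240
  f'(1.497253) = 5.725302
  x_2 = 1.497253 - 0.859240/5.725302 = 1.347176
Iteration 3:
  f(1.347176) = 0.097789
  f'(1.347176) = 4.444646
  x_3 = 1.347176 - 0.097789/4.444646 = 1.325174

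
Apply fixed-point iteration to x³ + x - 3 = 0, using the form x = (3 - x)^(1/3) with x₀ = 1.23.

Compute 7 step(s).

Equation: x³ + x - 3 = 0
Fixed-point form: x = (3 - x)^(1/3)
x₀ = 1.23

x_1 = g(1.230000) = 1.209645
x_2 = g(1.209645) = 1.214264
x_3 = g(1.214264) = 1.213219
x_4 = g(1.213219) = 1.213455
x_5 = g(1.213455) = 1.213402
x_6 = g(1.213402) = 1.213414
x_7 = g(1.213414) = 1.213411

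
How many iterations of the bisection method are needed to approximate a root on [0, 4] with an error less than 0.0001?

We need (b-a)/2^n ≤ 0.0001
(4 - 0)/2^n ≤ 0.0001
4/2^n ≤ 0.0001
2^n ≥ 40000
n ≥ log₂(40000) = 15.29
n ≥ 16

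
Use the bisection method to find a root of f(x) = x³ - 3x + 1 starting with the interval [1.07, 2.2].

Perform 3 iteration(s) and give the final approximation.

f(x) = x³ - 3x + 1
Initial interval: [1.07, 2.2]

Iteration 1:
  c_1 = (1.070000 + 2.200000)/2 = 1.635000
  f(c_1) = f(1.635000) = 0.465723
  f(a) × f(c) < 0, new interval: [1.070000, 1.635000]
Iteration 2:
  c_2 = (1.070000 + 1.635000)/2 = 1.352500
  f(c_2) = f(1.352500) = -0.583431
  f(a) × f(c) ≥ 0, new interval: [1.352500, 1.635000]
Iteration 3:
  c_3 = (1.352500 + 1.635000)/2 = 1.493750
  f(c_3) = f(1.493750) = -0.148262
  f(a) × f(c) ≥ 0, new interval: [1.493750, 1.635000]

After 3 iteration(s), the approximation is c_3 = 1.493750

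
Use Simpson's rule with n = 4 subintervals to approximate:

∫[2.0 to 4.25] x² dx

f(x) = x²
a = 2.0, b = 4.25, n = 4
h = (b - a)/n = 0.562500

Simpson's rule: (h/3)[f(x₀) + 4f(x₁) + 2f(x₂) + ... + f(xₙ)]

x_0 = 2.0000, f(x_0) = 4.000000, coefficient = 1
x_1 = 2.5625, f(x_1) = 6.566406, coefficient = 4
x_2 = 3.1250, f(x_2) = 9.765625, coefficient = 2
x_3 = 3.6875, f(x_3) = 13.597656, coefficient = 4
x_4 = 4.2500, f(x_4) = 18.062500, coefficient = 1

I ≈ (0.562500/3) × 122.250000 = 22.921875
Exact value: 22.921875
Error: 0.000000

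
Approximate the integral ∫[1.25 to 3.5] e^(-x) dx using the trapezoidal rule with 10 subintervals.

f(x) = e^(-x)
a = 1.25, b = 3.5, n = 10
h = (b - a)/n = 0.225000

Trapezoidal rule: (h/2)[f(x₀) + 2f(x₁) + 2f(x₂) + ... + f(xₙ)]

x_0 = 1.2500, f(x_0) = 0.286505, coefficient = 1
x_1 = 1.4750, f(x_1) = 0.228779, coefficient = 2
x_2 = 1.7000, f(x_2) = 0.182684, coefficient = 2
x_3 = 1.9250, f(x_3) = 0.145876, coefficient = 2
x_4 = 2.1500, f(x_4) = 0.116484, coefficient = 2
x_5 = 2.3750, f(x_5) = 0.093014, coefficient = 2
x_6 = 2.6000, f(x_6) = 0.074274, coefficient = 2
x_7 = 2.8250, f(x_7) = 0.059309, coefficient = 2
x_8 = 3.0500, f(x_8) = 0.047359, coefficient = 2
x_9 = 3.2750, f(x_9) = 0.037817, coefficient = 2
x_10 = 3.5000, f(x_10) = 0.030197, coefficient = 1

I ≈ (0.225000/2) × 2.287892 = 0.257388
Exact value: 0.256307
Error: 0.001080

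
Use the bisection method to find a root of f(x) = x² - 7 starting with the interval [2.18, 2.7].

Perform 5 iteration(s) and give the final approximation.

f(x) = x² - 7
Initial interval: [2.18, 2.7]

Iteration 1:
  c_1 = (2.180000 + 2.700000)/2 = 2.440000
  f(c_1) = f(2.440000) = -1.046400
  f(a) × f(c) ≥ 0, new interval: [2.440000, 2.700000]
Iteration 2:
  c_2 = (2.440000 + 2.700000)/2 = 2.570000
  f(c_2) = f(2.570000) = -0.395100
  f(a) × f(c) ≥ 0, new interval: [2.570000, 2.700000]
Iteration 3:
  c_3 = (2.570000 + 2.700000)/2 = 2.635000
  f(c_3) = f(2.635000) = -0.056775
  f(a) × f(c) ≥ 0, new interval: [2.635000, 2.700000]
Iteration 4:
  c_4 = (2.635000 + 2.700000)/2 = 2.667500
  f(c_4) = f(2.667500) = 0.115556
  f(a) × f(c) < 0, new interval: [2.635000, 2.667500]
Iteration 5:
  c_5 = (2.635000 + 2.667500)/2 = 2.651250
  f(c_5) = f(2.651250) = 0.029127
  f(a) × f(c) < 0, new interval: [2.635000, 2.651250]

After 5 iteration(s), the approximation is c_5 = 2.651250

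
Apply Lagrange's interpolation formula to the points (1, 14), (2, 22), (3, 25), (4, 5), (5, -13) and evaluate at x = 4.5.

Lagrange interpolation formula:
P(x) = Σ yᵢ × Lᵢ(x)
where Lᵢ(x) = Π_{j≠i} (x - xⱼ)/(xᵢ - xⱼ)

L_0(4.5) = (4.5 - 2)/(1 - 2) × (4.5 - 3)/(1 - 3) × (4.5 - 4)/(1 - 4) × (4.5 - 5)/(1 - 5) = -0.039062
L_1(4.5) = (4.5 - 1)/(2 - 1) × (4.5 - 3)/(2 - 3) × (4.5 - 4)/(2 - 4) × (4.5 - 5)/(2 - 5) = 0.218750
L_2(4.5) = (4.5 - 1)/(3 - 1) × (4.5 - 2)/(3 - 2) × (4.5 - 4)/(3 - 4) × (4.5 - 5)/(3 - 5) = -0.546875
L_3(4.5) = (4.5 - 1)/(4 - 1) × (4.5 - 2)/(4 - 2) × (4.5 - 3)/(4 - 3) × (4.5 - 5)/(4 - 5) = 1.093750
L_4(4.5) = (4.5 - 1)/(5 - 1) × (4.5 - 2)/(5 - 2) × (4.5 - 3)/(5 - 3) × (4.5 - 4)/(5 - 4) = 0.273438

P(4.5) = 14×L_0(4.5) + 22×L_1(4.5) + 25×L_2(4.5) + 5×L_3(4.5) + (-13)×L_4(4.5)
P(4.5) = -7.492188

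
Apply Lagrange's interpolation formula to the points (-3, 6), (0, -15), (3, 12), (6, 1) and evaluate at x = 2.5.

Lagrange interpolation formula:
P(x) = Σ yᵢ × Lᵢ(x)
where Lᵢ(x) = Π_{j≠i} (x - xⱼ)/(xᵢ - xⱼ)

L_0(2.5) = (2.5 - 0)/(-3 - 0) × (2.5 - 3)/(-3 - 3) × (2.5 - 6)/(-3 - 6) = -0.027006
L_1(2.5) = (2.5 - (-3))/(0 - (-3)) × (2.5 - 3)/(0 - 3) × (2.5 - 6)/(0 - 6) = 0.178241
L_2(2.5) = (2.5 - (-3))/(3 - (-3)) × (2.5 - 0)/(3 - 0) × (2.5 - 6)/(3 - 6) = 0.891204
L_3(2.5) = (2.5 - (-3))/(6 - (-3)) × (2.5 - 0)/(6 - 0) × (2.5 - 3)/(6 - 3) = -0.042438

P(2.5) = 6×L_0(2.5) + (-15)×L_1(2.5) + 12×L_2(2.5) + 1×L_3(2.5)
P(2.5) = 7.816358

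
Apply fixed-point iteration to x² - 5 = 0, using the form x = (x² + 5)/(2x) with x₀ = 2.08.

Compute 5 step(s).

Equation: x² - 5 = 0
Fixed-point form: x = (x² + 5)/(2x)
x₀ = 2.08

x_1 = g(2.080000) = 2.241923
x_2 = g(2.241923) = 2.236076
x_3 = g(2.236076) = 2.236068
x_4 = g(2.236068) = 2.236068
x_5 = g(2.236068) = 2.236068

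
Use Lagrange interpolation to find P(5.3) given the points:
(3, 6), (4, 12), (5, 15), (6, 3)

Lagrange interpolation formula:
P(x) = Σ yᵢ × Lᵢ(x)
where Lᵢ(x) = Π_{j≠i} (x - xⱼ)/(xᵢ - xⱼ)

L_0(5.3) = (5.3 - 4)/(3 - 4) × (5.3 - 5)/(3 - 5) × (5.3 - 6)/(3 - 6) = 0.045500
L_1(5.3) = (5.3 - 3)/(4 - 3) × (5.3 - 5)/(4 - 5) × (5.3 - 6)/(4 - 6) = -0.241500
L_2(5.3) = (5.3 - 3)/(5 - 3) × (5.3 - 4)/(5 - 4) × (5.3 - 6)/(5 - 6) = 1.046500
L_3(5.3) = (5.3 - 3)/(6 - 3) × (5.3 - 4)/(6 - 4) × (5.3 - 5)/(6 - 5) = 0.149500

P(5.3) = 6×L_0(5.3) + 12×L_1(5.3) + 15×L_2(5.3) + 3×L_3(5.3)
P(5.3) = 13.521000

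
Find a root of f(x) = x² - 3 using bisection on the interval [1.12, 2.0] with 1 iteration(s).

f(x) = x² - 3
Initial interval: [1.12, 2.0]

Iteration 1:
  c_1 = (1.120000 + 2.000000)/2 = 1.560000
  f(c_1) = f(1.560000) = -0.566400
  f(a) × f(c) ≥ 0, new interval: [1.560000, 2.000000]

After 1 iteration(s), the approximation is c_1 = 1.560000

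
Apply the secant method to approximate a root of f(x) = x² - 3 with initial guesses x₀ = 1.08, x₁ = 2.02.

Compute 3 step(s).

f(x) = x² - 3
x₀ = 1.08, x₁ = 2.02

Secant formula: x_{n+1} = x_n - f(x_n)(x_n - x_{n-1})/(f(x_n) - f(x_{n-1}))

Iteration 1:
  f(1.080000) = -1.833600
  f(2.020000) = 1.080400
  x_2 = 2.020000 - 1.080400×(2.020000 - 1.080000)/(1.080400 - (-1.833600))
       = 1.671484
Iteration 2:
  f(2.020000) = 1.080400
  f(1.671484) = -0.206142
  x_3 = 1.671484 - (-0.206142)×(1.671484 - 2.020000)/(-0.206142 - 1.080400)
       = 1.727326
Iteration 3:
  f(1.671484) = -0.206142
  f(1.727326) = -0.016344
  x_4 = 1.727326 - (-0.016344)×(1.727326 - 1.671484)/(-0.016344 - (-0.206142))
       = 1.732135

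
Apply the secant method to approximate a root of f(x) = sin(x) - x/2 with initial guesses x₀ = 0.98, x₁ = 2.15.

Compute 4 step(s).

f(x) = sin(x) - x/2
x₀ = 0.98, x₁ = 2.15

Secant formula: x_{n+1} = x_n - f(x_n)(x_n - x_{n-1})/(f(x_n) - f(x_{n-1}))

Iteration 1:
  f(0.980000) = 0.340497
  f(2.150000) = -0.238101
  x_2 = 2.150000 - (-0.238101)×(2.150000 - 0.980000)/(-0.238101 - 0.340497)
       = 1.668529
Iteration 2:
  f(2.150000) = -0.238101
  f(1.668529) = 0.160963
  x_3 = 1.668529 - 0.160963×(1.668529 - 2.150000)/(0.160963 - (-0.238101))
       = 1.862731
Iteration 3:
  f(1.668529) = 0.160963
  f(1.862731) = 0.026323
  x_4 = 1.862731 - 0.026323×(1.862731 - 1.668529)/(0.026323 - 0.160963)
       = 1.900699
Iteration 4:
  f(1.862731) = 0.026323
  f(1.900699) = -0.004276
  x_5 = 1.900699 - (-0.004276)×(1.900699 - 1.862731)/(-0.004276 - 0.026323)
       = 1.895394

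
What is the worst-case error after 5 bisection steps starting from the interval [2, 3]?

Bisection error bound: |error| ≤ (b-a)/2^n
|error| ≤ (3 - 2)/2^5 = 1/2^5
|error| ≤ 0.0312500000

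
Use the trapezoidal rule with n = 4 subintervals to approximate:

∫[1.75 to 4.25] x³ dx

f(x) = x³
a = 1.75, b = 4.25, n = 4
h = (b - a)/n = 0.625000

Trapezoidal rule: (h/2)[f(x₀) + 2f(x₁) + 2f(x₂) + ... + f(xₙ)]

x_0 = 1.7500, f(x_0) = 5.359375, coefficient = 1
x_1 = 2.3750, f(x_1) = 13.396484, coefficient = 2
x_2 = 3.0000, f(x_2) = 27.000000, coefficient = 2
x_3 = 3.6250, f(x_3) = 47.634766, coefficient = 2
x_4 = 4.2500, f(x_4) = 76.765625, coefficient = 1

I ≈ (0.625000/2) × 258.187500 = 80.683594
Exact value: 79.218750
Error: 1.464844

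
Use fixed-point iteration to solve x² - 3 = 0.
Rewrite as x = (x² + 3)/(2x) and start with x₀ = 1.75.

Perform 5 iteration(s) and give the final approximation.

Equation: x² - 3 = 0
Fixed-point form: x = (x² + 3)/(2x)
x₀ = 1.75

x_1 = g(1.750000) = 1.732143
x_2 = g(1.732143) = 1.732051
x_3 = g(1.732051) = 1.732051
x_4 = g(1.732051) = 1.732051
x_5 = g(1.732051) = 1.732051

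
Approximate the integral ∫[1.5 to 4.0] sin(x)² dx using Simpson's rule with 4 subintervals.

f(x) = sin(x)²
a = 1.5, b = 4.0, n = 4
h = (b - a)/n = 0.625000

Simpson's rule: (h/3)[f(x₀) + 4f(x₁) + 2f(x₂) + ... + f(xₙ)]

x_0 = 1.5000, f(x_0) = 0.994996, coefficient = 1
x_1 = 2.1250, f(x_1) = 0.723044, coefficient = 4
x_2 = 2.7500, f(x_2) = 0.145665, coefficient = 2
x_3 = 3.3750, f(x_3) = 0.053497, coefficient = 4
x_4 = 4.0000, f(x_4) = 0.572750, coefficient = 1

I ≈ (0.625000/3) × 4.965239 = 1.034425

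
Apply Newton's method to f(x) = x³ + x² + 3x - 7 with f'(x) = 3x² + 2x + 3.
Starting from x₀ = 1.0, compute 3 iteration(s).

f(x) = x³ + x² + 3x - 7
f'(x) = 3x² + 2x + 3
x₀ = 1.0

Newton-Raphson formula: x_{n+1} = x_n - f(x_n)/f'(x_n)

Iteration 1:
  f(1.000000) = -2.000000
  f'(1.000000) = 8.000000
  x_1 = 1.000000 - (-2.000000)/8.000000 = 1.250000
Iteration 2:
  f(1.250000) = 0.265625
  f'(1.250000) = 10.187500
  x_2 = 1.250000 - 0.265625/10.187500 = 1.223926
Iteration 3:
  f(1.223926) = 0.003211
  f'(1.223926) = 9.941840
  x_3 = 1.223926 - 0.003211/9.941840 = 1.223603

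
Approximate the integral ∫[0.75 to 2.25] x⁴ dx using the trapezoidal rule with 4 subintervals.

f(x) = x⁴
a = 0.75, b = 2.25, n = 4
h = (b - a)/n = 0.375000

Trapezoidal rule: (h/2)[f(x₀) + 2f(x₁) + 2f(x₂) + ... + f(xₙ)]

x_0 = 0.7500, f(x_0) = 0.316406, coefficient = 1
x_1 = 1.1250, f(x_1) = 1.601807, coefficient = 2
x_2 = 1.5000, f(x_2) = 5.062500, coefficient = 2
x_3 = 1.8750, f(x_3) = 12.359619, coefficient = 2
x_4 = 2.2500, f(x_4) = 25.628906, coefficient = 1

I ≈ (0.375000/2) × 63.993164 = 11.998718
Exact value: 11.485547
Error: 0.513171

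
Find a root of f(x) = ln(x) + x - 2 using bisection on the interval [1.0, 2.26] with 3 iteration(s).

f(x) = ln(x) + x - 2
Initial interval: [1.0, 2.26]

Iteration 1:
  c_1 = (1.000000 + 2.260000)/2 = 1.630000
  f(c_1) = f(1.630000) = 0.118580
  f(a) × f(c) < 0, new interval: [1.000000, 1.630000]
Iteration 2:
  c_2 = (1.000000 + 1.630000)/2 = 1.315000
  f(c_2) = f(1.315000) = -0.411163
  f(a) × f(c) ≥ 0, new interval: [1.315000, 1.630000]
Iteration 3:
  c_3 = (1.315000 + 1.630000)/2 = 1.472500
  f(c_3) = f(1.472500) = -0.140538
  f(a) × f(c) ≥ 0, new interval: [1.472500, 1.630000]

After 3 iteration(s), the approximation is c_3 = 1.472500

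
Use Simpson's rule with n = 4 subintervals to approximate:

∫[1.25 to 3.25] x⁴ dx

f(x) = x⁴
a = 1.25, b = 3.25, n = 4
h = (b - a)/n = 0.500000

Simpson's rule: (h/3)[f(x₀) + 4f(x₁) + 2f(x₂) + ... + f(xₙ)]

x_0 = 1.2500, f(x_0) = 2.441406, coefficient = 1
x_1 = 1.7500, f(x_1) = 9.378906, coefficient = 4
x_2 = 2.2500, f(x_2) = 25.628906, coefficient = 2
x_3 = 2.7500, f(x_3) = 57.191406, coefficient = 4
x_4 = 3.2500, f(x_4) = 111.566406, coefficient = 1

I ≈ (0.500000/3) × 431.546875 = 71.924479
Exact value: 71.907813
Error: 0.016667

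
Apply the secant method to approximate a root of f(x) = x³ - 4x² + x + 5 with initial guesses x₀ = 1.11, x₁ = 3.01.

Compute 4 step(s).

f(x) = x³ - 4x² + x + 5
x₀ = 1.11, x₁ = 3.01

Secant formula: x_{n+1} = x_n - f(x_n)(x_n - x_{n-1})/(f(x_n) - f(x_{n-1}))

Iteration 1:
  f(1.110000) = 2.549231
  f(3.010000) = -0.959499
  x_2 = 3.010000 - (-0.959499)×(3.010000 - 1.110000)/(-0.959499 - 2.549231)
       = 2.490425
Iteration 2:
  f(3.010000) = -0.959499
  f(2.490425) = -1.872286
  x_3 = 2.490425 - (-1.872286)×(2.490425 - 3.010000)/(-1.872286 - (-0.959499))
       = 3.556164
Iteration 3:
  f(2.490425) = -1.872286
  f(3.556164) = 2.943280
  x_4 = 3.556164 - 2.943280×(3.556164 - 2.490425)/(2.943280 - (-1.872286))
       = 2.904783
Iteration 4:
  f(3.556164) = 2.943280
  f(2.904783) = -1.336400
  x_5 = 2.904783 - (-1.336400)×(2.904783 - 3.556164)/(-1.336400 - 2.943280)
       = 3.108187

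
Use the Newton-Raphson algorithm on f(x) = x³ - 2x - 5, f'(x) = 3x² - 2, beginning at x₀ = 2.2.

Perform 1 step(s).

f(x) = x³ - 2x - 5
f'(x) = 3x² - 2
x₀ = 2.2

Newton-Raphson formula: x_{n+1} = x_n - f(x_n)/f'(x_n)

Iteration 1:
  f(2.200000) = 1.248000
  f'(2.200000) = 12.520000
  x_1 = 2.200000 - 1.248000/12.520000 = 2.100319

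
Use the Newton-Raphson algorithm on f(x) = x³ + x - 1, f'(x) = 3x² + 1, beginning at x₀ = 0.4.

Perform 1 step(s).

f(x) = x³ + x - 1
f'(x) = 3x² + 1
x₀ = 0.4

Newton-Raphson formula: x_{n+1} = x_n - f(x_n)/f'(x_n)

Iteration 1:
  f(0.400000) = -0.536000
  f'(0.400000) = 1.480000
  x_1 = 0.400000 - (-0.536000)/1.480000 = 0.762162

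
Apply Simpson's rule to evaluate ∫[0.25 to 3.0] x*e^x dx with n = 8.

f(x) = x*e^x
a = 0.25, b = 3.0, n = 8
h = (b - a)/n = 0.343750

Simpson's rule: (h/3)[f(x₀) + 4f(x₁) + 2f(x₂) + ... + f(xₙ)]

x_0 = 0.2500, f(x_0) = 0.321006, coefficient = 1
x_1 = 0.5938, f(x_1) = 1.075142, coefficient = 4
x_2 = 0.9375, f(x_2) = 2.393990, coefficient = 2
x_3 = 1.2812, f(x_3) = 4.613958, coefficient = 4
x_4 = 1.6250, f(x_4) = 8.252431, coefficient = 2
x_5 = 1.9688, f(x_5) = 14.099634, coefficient = 4
x_6 = 2.3125, f(x_6) = 23.355423, coefficient = 2
x_7 = 2.6562, f(x_7) = 37.832380, coefficient = 4
x_8 = 3.0000, f(x_8) = 60.256611, coefficient = 1

I ≈ (0.343750/3) × 359.065764 = 41.142952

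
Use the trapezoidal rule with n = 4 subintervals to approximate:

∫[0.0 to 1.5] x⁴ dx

f(x) = x⁴
a = 0.0, b = 1.5, n = 4
h = (b - a)/n = 0.375000

Trapezoidal rule: (h/2)[f(x₀) + 2f(x₁) + 2f(x₂) + ... + f(xₙ)]

x_0 = 0.0000, f(x_0) = 0.000000, coefficient = 1
x_1 = 0.3750, f(x_1) = 0.019775, coefficient = 2
x_2 = 0.7500, f(x_2) = 0.316406, coefficient = 2
x_3 = 1.1250, f(x_3) = 1.601807, coefficient = 2
x_4 = 1.5000, f(x_4) = 5.062500, coefficient = 1

I ≈ (0.375000/2) × 8.938477 = 1.675964
Exact value: 1.518750
Error: 0.157214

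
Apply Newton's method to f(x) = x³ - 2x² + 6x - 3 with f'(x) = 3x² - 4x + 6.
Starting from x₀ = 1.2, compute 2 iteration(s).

f(x) = x³ - 2x² + 6x - 3
f'(x) = 3x² - 4x + 6
x₀ = 1.2

Newton-Raphson formula: x_{n+1} = x_n - f(x_n)/f'(x_n)

Iteration 1:
  f(1.200000) = 3.048000
  f'(1.200000) = 5.520000
  x_1 = 1.200000 - 3.048000/5.520000 = 0.647826
Iteration 2:
  f(0.647826) = 0.319478
  f'(0.647826) = 4.667732
  x_2 = 0.647826 - 0.319478/4.667732 = 0.579382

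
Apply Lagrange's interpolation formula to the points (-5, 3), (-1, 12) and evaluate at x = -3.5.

Lagrange interpolation formula:
P(x) = Σ yᵢ × Lᵢ(x)
where Lᵢ(x) = Π_{j≠i} (x - xⱼ)/(xᵢ - xⱼ)

L_0(-3.5) = (-3.5 - (-1))/(-5 - (-1)) = 0.625000
L_1(-3.5) = (-3.5 - (-5))/(-1 - (-5)) = 0.375000

P(-3.5) = 3×L_0(-3.5) + 12×L_1(-3.5)
P(-3.5) = 6.375000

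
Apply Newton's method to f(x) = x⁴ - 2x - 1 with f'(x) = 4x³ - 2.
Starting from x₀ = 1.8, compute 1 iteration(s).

f(x) = x⁴ - 2x - 1
f'(x) = 4x³ - 2
x₀ = 1.8

Newton-Raphson formula: x_{n+1} = x_n - f(x_n)/f'(x_n)

Iteration 1:
  f(1.800000) = 5.897600
  f'(1.800000) = 21.328000
  x_1 = 1.800000 - 5.897600/21.328000 = 1.523481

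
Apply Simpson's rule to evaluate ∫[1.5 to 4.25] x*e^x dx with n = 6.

f(x) = x*e^x
a = 1.5, b = 4.25, n = 6
h = (b - a)/n = 0.458333

Simpson's rule: (h/3)[f(x₀) + 4f(x₁) + 2f(x₂) + ... + f(xₙ)]

x_0 = 1.5000, f(x_0) = 6.722534, coefficient = 1
x_1 = 1.9583, f(x_1) = 13.879697, coefficient = 4
x_2 = 2.4167, f(x_2) = 27.087053, coefficient = 2
x_3 = 2.8750, f(x_3) = 50.960594, coefficient = 4
x_4 = 3.3333, f(x_4) = 93.438750, coefficient = 2
x_5 = 3.7917, f(x_5) = 168.085427, coefficient = 4
x_6 = 4.2500, f(x_6) = 297.948002, coefficient = 1

I ≈ (0.458333/3) × 1477.425012 = 225.717710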